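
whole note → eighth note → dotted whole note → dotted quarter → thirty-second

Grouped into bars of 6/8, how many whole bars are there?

One bar of 6/8 = 24 thirty-second notes.
Each duration in thirty-second notes: whole note = 32; eighth note = 4; dotted whole note = 48; dotted quarter = 12; thirty-second = 1.
Adding: 32 + 4 + 48 + 12 + 1 = 97.
97 ÷ 24 = 4 complete bars with 1 left over.

4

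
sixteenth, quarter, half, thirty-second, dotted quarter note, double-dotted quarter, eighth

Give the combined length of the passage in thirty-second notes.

Each duration in thirty-second notes: sixteenth = 2; quarter = 8; half = 16; thirty-second = 1; dotted quarter note = 12; double-dotted quarter = 14; eighth = 4.
Altogether 2 + 8 + 16 + 1 + 12 + 14 + 4 = 57 thirty-second notes.

57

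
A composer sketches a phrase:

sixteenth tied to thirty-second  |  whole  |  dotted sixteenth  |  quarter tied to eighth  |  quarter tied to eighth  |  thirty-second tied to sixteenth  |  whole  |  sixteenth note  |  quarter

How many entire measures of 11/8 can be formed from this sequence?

One bar of 11/8 = 44 thirty-second notes.
Working in thirty-second notes: sixteenth tied to thirty-second (sixteenth + thirty-second) = 3; whole = 32; dotted sixteenth = 3; quarter tied to eighth (quarter + eighth) = 12; quarter tied to eighth (quarter + eighth) = 12; thirty-second tied to sixteenth (thirty-second + sixteenth) = 3; whole = 32; sixteenth note = 2; quarter = 8.
Adding: 3 + 32 + 3 + 12 + 12 + 3 + 32 + 2 + 8 = 107.
107 ÷ 44 = 2 complete bars with 19 left over.

2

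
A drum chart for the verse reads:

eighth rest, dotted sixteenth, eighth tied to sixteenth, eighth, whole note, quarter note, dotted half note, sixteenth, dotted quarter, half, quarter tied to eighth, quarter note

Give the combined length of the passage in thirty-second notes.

Each duration in thirty-second notes: eighth rest = 4; dotted sixteenth = 3; eighth tied to sixteenth (eighth + sixteenth) = 6; eighth = 4; whole note = 32; quarter note = 8; dotted half note = 24; sixteenth = 2; dotted quarter = 12; half = 16; quarter tied to eighth (quarter + eighth) = 12; quarter note = 8.
Altogether 4 + 3 + 6 + 4 + 32 + 8 + 24 + 2 + 12 + 16 + 12 + 8 = 131 thirty-second notes.

131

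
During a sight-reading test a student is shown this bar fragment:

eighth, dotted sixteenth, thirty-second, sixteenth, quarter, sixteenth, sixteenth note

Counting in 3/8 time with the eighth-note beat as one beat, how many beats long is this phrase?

One eighth-note beat = 4 thirty-second notes.
Working in thirty-second notes: eighth = 4; dotted sixteenth = 3; thirty-second = 1; sixteenth = 2; quarter = 8; sixteenth = 2; sixteenth note = 2.
Adding: 4 + 3 + 1 + 2 + 8 + 2 + 2 = 22.
22 ÷ 4 = 5.5 beats.

5.5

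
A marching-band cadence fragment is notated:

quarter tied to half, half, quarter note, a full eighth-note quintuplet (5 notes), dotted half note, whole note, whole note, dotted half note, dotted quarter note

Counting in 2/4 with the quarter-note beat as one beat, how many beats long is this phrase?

23.5

One quarter-note beat = 2 eighth notes.
Working in eighth notes: quarter tied to half (quarter + half) = 6; half = 4; quarter note = 2; a full eighth-note quintuplet (5 notes) (five quintuplet eighths span one half) = 4; dotted half note = 6; whole note = 8; whole note = 8; dotted half note = 6; dotted quarter note = 3.
Adding: 6 + 4 + 2 + 4 + 6 + 8 + 8 + 6 + 3 = 47.
47 ÷ 2 = 23.5 beats.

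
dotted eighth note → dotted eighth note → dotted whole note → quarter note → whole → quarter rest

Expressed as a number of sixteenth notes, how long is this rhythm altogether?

Convert each value to sixteenth notes: dotted eighth note = 3; dotted eighth note = 3; dotted whole note = 24; quarter note = 4; whole = 16; quarter rest = 4.
Altogether 3 + 3 + 24 + 4 + 16 + 4 = 54 sixteenth notes.

54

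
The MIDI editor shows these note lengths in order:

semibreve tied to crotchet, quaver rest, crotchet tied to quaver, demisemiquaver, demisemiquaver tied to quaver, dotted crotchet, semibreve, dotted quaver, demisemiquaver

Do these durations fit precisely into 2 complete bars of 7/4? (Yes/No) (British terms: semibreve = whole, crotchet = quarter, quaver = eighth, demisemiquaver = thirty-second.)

No

One bar of 7/4 = 56 thirty-second notes, so 2 bars = 112.
Express everything in thirty-second notes: semibreve tied to crotchet (semibreve + crotchet) = 40; quaver rest = 4; crotchet tied to quaver (crotchet + quaver) = 12; demisemiquaver = 1; demisemiquaver tied to quaver (demisemiquaver + quaver) = 5; dotted crotchet = 12; semibreve = 32; dotted quaver = 6; demisemiquaver = 1.
Altogether 40 + 4 + 12 + 1 + 5 + 12 + 32 + 6 + 1 = 113.
113 exceeds 112, so the answer is No.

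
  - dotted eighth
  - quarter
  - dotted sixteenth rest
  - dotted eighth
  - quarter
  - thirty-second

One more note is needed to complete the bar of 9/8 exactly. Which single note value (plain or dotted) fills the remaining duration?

The bar of 9/8 = 36 thirty-second notes.
Working in thirty-second notes: dotted eighth = 6; quarter = 8; dotted sixteenth rest = 3; dotted eighth = 6; quarter = 8; thirty-second = 1.
Sum: 6 + 8 + 3 + 6 + 8 + 1 = 32.
Remaining: 36 − 32 = 4 thirty-second notes, which is a eighth note.

eighth note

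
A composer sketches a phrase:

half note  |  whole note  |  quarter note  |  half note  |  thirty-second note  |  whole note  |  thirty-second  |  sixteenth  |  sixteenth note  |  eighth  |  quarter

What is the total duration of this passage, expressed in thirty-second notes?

Convert each value to thirty-second notes: half note = 16; whole note = 32; quarter note = 8; half note = 16; thirty-second note = 1; whole note = 32; thirty-second = 1; sixteenth = 2; sixteenth note = 2; eighth = 4; quarter = 8.
Altogether 16 + 32 + 8 + 16 + 1 + 32 + 1 + 2 + 2 + 4 + 8 = 122 thirty-second notes.

122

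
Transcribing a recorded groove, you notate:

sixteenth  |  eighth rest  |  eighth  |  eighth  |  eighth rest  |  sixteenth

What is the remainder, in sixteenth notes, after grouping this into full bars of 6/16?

4

One bar of 6/16 = 6 sixteenth notes.
Each duration in sixteenth notes: sixteenth = 1; eighth rest = 2; eighth = 2; eighth = 2; eighth rest = 2; sixteenth = 1.
Altogether 1 + 2 + 2 + 2 + 2 + 1 = 10.
10 ÷ 6 = 1 complete bar with 4 sixteenth notes remaining.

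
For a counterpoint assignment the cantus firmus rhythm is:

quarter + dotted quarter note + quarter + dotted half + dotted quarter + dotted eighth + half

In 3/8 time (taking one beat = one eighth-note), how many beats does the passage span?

One eighth-note beat = 2 sixteenth notes.
Each duration in sixteenth notes: quarter = 4; dotted quarter note = 6; quarter = 4; dotted half = 12; dotted quarter = 6; dotted eighth = 3; half = 8.
Sum: 4 + 6 + 4 + 12 + 6 + 3 + 8 = 43.
43 ÷ 2 = 21.5 beats.

21.5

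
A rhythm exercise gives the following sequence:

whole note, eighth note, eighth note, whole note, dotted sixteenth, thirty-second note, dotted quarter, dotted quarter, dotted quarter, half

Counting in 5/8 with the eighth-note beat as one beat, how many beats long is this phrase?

One eighth-note beat = 4 thirty-second notes.
Working in thirty-second notes: whole note = 32; eighth note = 4; eighth note = 4; whole note = 32; dotted sixteenth = 3; thirty-second note = 1; dotted quarter = 12; dotted quarter = 12; dotted quarter = 12; half = 16.
Altogether 32 + 4 + 4 + 32 + 3 + 1 + 12 + 12 + 12 + 16 = 128.
128 ÷ 4 = 32 beats.

32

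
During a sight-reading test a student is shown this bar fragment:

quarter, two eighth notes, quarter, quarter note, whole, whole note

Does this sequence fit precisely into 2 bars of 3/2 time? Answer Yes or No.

Yes

One bar of 3/2 = 12 eighth notes, so 2 bars = 24.
In eighth notes: quarter = 2; eighth note = 1; eighth note = 1; quarter = 2; quarter note = 2; whole = 8; whole note = 8.
Sum: 2 + 1 + 1 + 2 + 2 + 8 + 8 = 24.
24 equals 24, so the answer is Yes.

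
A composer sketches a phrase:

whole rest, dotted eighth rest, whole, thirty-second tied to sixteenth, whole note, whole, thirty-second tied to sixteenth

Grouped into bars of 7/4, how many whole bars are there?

One bar of 7/4 = 56 thirty-second notes.
Working in thirty-second notes: whole rest = 32; dotted eighth rest = 6; whole = 32; thirty-second tied to sixteenth (thirty-second + sixteenth) = 3; whole note = 32; whole = 32; thirty-second tied to sixteenth (thirty-second + sixteenth) = 3.
Altogether 32 + 6 + 32 + 3 + 32 + 32 + 3 = 140.
140 ÷ 56 = 2 complete bars with 28 left over.

2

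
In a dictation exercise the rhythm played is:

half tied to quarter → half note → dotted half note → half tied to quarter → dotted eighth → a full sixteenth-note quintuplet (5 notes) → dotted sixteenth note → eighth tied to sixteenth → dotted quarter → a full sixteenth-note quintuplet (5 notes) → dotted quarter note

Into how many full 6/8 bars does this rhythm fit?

One bar of 6/8 = 24 thirty-second notes.
In thirty-second notes: half tied to quarter (half + quarter) = 24; half note = 16; dotted half note = 24; half tied to quarter (half + quarter) = 24; dotted eighth = 6; a full sixteenth-note quintuplet (5 notes) (five quintuplet sixteenths span one quarter) = 8; dotted sixteenth note = 3; eighth tied to sixteenth (eighth + sixteenth) = 6; dotted quarter = 12; a full sixteenth-note quintuplet (5 notes) (five quintuplet sixteenths span one quarter) = 8; dotted quarter note = 12.
Total: 24 + 16 + 24 + 24 + 6 + 8 + 3 + 6 + 12 + 8 + 12 = 143.
143 ÷ 24 = 5 complete bars with 23 left over.

5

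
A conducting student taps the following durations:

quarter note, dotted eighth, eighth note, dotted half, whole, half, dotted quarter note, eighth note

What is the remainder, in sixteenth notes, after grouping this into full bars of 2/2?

One bar of 2/2 = 16 sixteenth notes.
Express everything in sixteenth notes: quarter note = 4; dotted eighth = 3; eighth note = 2; dotted half = 12; whole = 16; half = 8; dotted quarter note = 6; eighth note = 2.
Sum: 4 + 3 + 2 + 12 + 16 + 8 + 6 + 2 = 53.
53 ÷ 16 = 3 complete bars with 5 sixteenth notes remaining.

5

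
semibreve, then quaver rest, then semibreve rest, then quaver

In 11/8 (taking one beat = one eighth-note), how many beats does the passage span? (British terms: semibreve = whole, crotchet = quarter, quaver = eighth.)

18

One eighth-note beat = 2 sixteenth notes.
Convert each value to sixteenth notes: semibreve = 16; quaver rest = 2; semibreve rest = 16; quaver = 2.
Adding: 16 + 2 + 16 + 2 = 36.
36 ÷ 2 = 18 beats.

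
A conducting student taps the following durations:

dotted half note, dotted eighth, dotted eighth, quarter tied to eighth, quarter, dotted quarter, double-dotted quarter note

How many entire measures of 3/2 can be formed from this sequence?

One bar of 3/2 = 24 sixteenth notes.
In sixteenth notes: dotted half note = 12; dotted eighth = 3; dotted eighth = 3; quarter tied to eighth (quarter + eighth) = 6; quarter = 4; dotted quarter = 6; double-dotted quarter note = 7.
Total: 12 + 3 + 3 + 6 + 4 + 6 + 7 = 41.
41 ÷ 24 = 1 complete bar with 17 left over.

1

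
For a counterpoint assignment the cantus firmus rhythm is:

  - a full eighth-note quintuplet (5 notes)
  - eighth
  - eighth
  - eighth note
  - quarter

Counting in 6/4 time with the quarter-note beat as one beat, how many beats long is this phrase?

One quarter-note beat = 2 eighth notes.
Express everything in eighth notes: a full eighth-note quintuplet (5 notes) (five quintuplet eighths span one half) = 4; eighth = 1; eighth = 1; eighth note = 1; quarter = 2.
Adding: 4 + 1 + 1 + 1 + 2 = 9.
9 ÷ 2 = 4.5 beats.

4.5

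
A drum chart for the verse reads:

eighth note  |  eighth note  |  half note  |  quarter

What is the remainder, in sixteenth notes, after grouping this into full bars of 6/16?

One bar of 6/16 = 3 eighth notes.
Express everything in eighth notes: eighth note = 1; eighth note = 1; half note = 4; quarter = 2.
Sum: 1 + 1 + 4 + 2 = 8.
8 ÷ 3 = 2 complete bars with 2 eighth notes remaining = 4 sixteenth notes.

4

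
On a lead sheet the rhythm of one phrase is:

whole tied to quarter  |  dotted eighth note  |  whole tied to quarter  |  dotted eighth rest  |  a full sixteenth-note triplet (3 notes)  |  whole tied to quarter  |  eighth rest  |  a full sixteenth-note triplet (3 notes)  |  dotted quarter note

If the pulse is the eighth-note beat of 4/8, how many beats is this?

One eighth-note beat = 2 sixteenth notes.
Each duration in sixteenth notes: whole tied to quarter (whole + quarter) = 20; dotted eighth note = 3; whole tied to quarter (whole + quarter) = 20; dotted eighth rest = 3; a full sixteenth-note triplet (3 notes) (three triplet sixteenths span one eighth) = 2; whole tied to quarter (whole + quarter) = 20; eighth rest = 2; a full sixteenth-note triplet (3 notes) (three triplet sixteenths span one eighth) = 2; dotted quarter note = 6.
Adding: 20 + 3 + 20 + 3 + 2 + 20 + 2 + 2 + 6 = 78.
78 ÷ 2 = 39 beats.

39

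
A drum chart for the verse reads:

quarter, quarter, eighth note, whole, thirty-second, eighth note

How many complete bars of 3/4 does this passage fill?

2

One bar of 3/4 = 24 thirty-second notes.
Convert each value to thirty-second notes: quarter = 8; quarter = 8; eighth note = 4; whole = 32; thirty-second = 1; eighth note = 4.
Sum: 8 + 8 + 4 + 32 + 1 + 4 = 57.
57 ÷ 24 = 2 complete bars with 9 left over.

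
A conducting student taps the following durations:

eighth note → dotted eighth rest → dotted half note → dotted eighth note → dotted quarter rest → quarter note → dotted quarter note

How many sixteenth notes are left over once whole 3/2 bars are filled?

12

One bar of 3/2 = 24 sixteenth notes.
Convert each value to sixteenth notes: eighth note = 2; dotted eighth rest = 3; dotted half note = 12; dotted eighth note = 3; dotted quarter rest = 6; quarter note = 4; dotted quarter note = 6.
Total: 2 + 3 + 12 + 3 + 6 + 4 + 6 = 36.
36 ÷ 24 = 1 complete bar with 12 sixteenth notes remaining.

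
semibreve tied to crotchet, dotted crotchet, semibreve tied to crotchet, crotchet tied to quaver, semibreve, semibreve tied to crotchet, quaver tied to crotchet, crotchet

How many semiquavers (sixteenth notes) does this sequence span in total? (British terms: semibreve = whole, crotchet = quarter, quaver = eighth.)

Each duration in sixteenth notes: semibreve tied to crotchet (semibreve + crotchet) = 20; dotted crotchet = 6; semibreve tied to crotchet (semibreve + crotchet) = 20; crotchet tied to quaver (crotchet + quaver) = 6; semibreve = 16; semibreve tied to crotchet (semibreve + crotchet) = 20; quaver tied to crotchet (quaver + crotchet) = 6; crotchet = 4.
Adding: 20 + 6 + 20 + 6 + 16 + 20 + 6 + 4 = 98 sixteenth notes.

98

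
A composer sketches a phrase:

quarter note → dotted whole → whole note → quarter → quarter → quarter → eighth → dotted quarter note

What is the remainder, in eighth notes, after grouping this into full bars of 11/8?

One bar of 11/8 = 11 eighth notes.
Convert each value to eighth notes: quarter note = 2; dotted whole = 12; whole note = 8; quarter = 2; quarter = 2; quarter = 2; eighth = 1; dotted quarter note = 3.
Altogether 2 + 12 + 8 + 2 + 2 + 2 + 1 + 3 = 32.
32 ÷ 11 = 2 complete bars with 10 eighth notes remaining.

10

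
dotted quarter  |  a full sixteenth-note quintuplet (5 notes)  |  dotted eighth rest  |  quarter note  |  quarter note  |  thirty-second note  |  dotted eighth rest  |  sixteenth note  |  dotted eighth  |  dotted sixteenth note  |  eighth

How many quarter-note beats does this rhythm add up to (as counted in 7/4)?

8

One quarter-note beat = 8 thirty-second notes.
Convert each value to thirty-second notes: dotted quarter = 12; a full sixteenth-note quintuplet (5 notes) (five quintuplet sixteenths span one quarter) = 8; dotted eighth rest = 6; quarter note = 8; quarter note = 8; thirty-second note = 1; dotted eighth rest = 6; sixteenth note = 2; dotted eighth = 6; dotted sixteenth note = 3; eighth = 4.
Sum: 12 + 8 + 6 + 8 + 8 + 1 + 6 + 2 + 6 + 3 + 4 = 64.
64 ÷ 8 = 8 beats.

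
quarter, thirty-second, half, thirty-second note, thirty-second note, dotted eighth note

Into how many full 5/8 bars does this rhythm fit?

1

One bar of 5/8 = 20 thirty-second notes.
Working in thirty-second notes: quarter = 8; thirty-second = 1; half = 16; thirty-second note = 1; thirty-second note = 1; dotted eighth note = 6.
Adding: 8 + 1 + 16 + 1 + 1 + 6 = 33.
33 ÷ 20 = 1 complete bar with 13 left over.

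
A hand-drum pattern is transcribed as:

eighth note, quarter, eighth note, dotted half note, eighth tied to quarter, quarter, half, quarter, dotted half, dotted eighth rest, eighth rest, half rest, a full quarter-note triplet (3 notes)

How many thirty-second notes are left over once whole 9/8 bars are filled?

6

One bar of 9/8 = 18 sixteenth notes.
Working in sixteenth notes: eighth note = 2; quarter = 4; eighth note = 2; dotted half note = 12; eighth tied to quarter (eighth + quarter) = 6; quarter = 4; half = 8; quarter = 4; dotted half = 12; dotted eighth rest = 3; eighth rest = 2; half rest = 8; a full quarter-note triplet (3 notes) (three triplet quarters span one half) = 8.
Sum: 2 + 4 + 2 + 12 + 6 + 4 + 8 + 4 + 12 + 3 + 2 + 8 + 8 = 75.
75 ÷ 18 = 4 complete bars with 3 sixteenth notes remaining = 6 thirty-second notes.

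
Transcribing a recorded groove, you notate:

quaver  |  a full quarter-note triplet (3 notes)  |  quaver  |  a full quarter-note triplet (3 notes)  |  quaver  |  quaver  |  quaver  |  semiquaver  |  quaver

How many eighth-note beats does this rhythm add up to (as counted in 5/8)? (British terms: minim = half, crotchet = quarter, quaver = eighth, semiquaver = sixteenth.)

14.5

One eighth-note beat = 2 sixteenth notes.
Express everything in sixteenth notes: quaver = 2; a full quarter-note triplet (3 notes) (three triplet quarters span one half) = 8; quaver = 2; a full quarter-note triplet (3 notes) (three triplet quarters span one half) = 8; quaver = 2; quaver = 2; quaver = 2; semiquaver = 1; quaver = 2.
Total: 2 + 8 + 2 + 8 + 2 + 2 + 2 + 1 + 2 = 29.
29 ÷ 2 = 14.5 beats.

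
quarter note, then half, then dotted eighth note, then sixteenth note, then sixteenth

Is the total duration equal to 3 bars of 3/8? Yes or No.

One bar of 3/8 = 6 sixteenth notes, so 3 bars = 18.
Convert each value to sixteenth notes: quarter note = 4; half = 8; dotted eighth note = 3; sixteenth note = 1; sixteenth = 1.
Sum: 4 + 8 + 3 + 1 + 1 = 17.
17 falls short of 18, so the answer is No.

No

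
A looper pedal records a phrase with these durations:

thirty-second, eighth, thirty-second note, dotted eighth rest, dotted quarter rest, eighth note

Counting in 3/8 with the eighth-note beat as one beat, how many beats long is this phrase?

One eighth-note beat = 4 thirty-second notes.
Working in thirty-second notes: thirty-second = 1; eighth = 4; thirty-second note = 1; dotted eighth rest = 6; dotted quarter rest = 12; eighth note = 4.
Adding: 1 + 4 + 1 + 6 + 12 + 4 = 28.
28 ÷ 4 = 7 beats.

7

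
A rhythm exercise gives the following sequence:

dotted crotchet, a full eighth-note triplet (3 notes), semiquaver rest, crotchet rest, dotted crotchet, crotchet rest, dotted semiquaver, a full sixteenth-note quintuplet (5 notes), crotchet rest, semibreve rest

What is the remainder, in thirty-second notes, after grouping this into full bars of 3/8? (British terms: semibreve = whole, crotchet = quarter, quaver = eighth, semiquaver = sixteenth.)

One bar of 3/8 = 12 thirty-second notes.
Express everything in thirty-second notes: dotted crotchet = 12; a full eighth-note triplet (3 notes) (three triplet eighths span one quarter) = 8; semiquaver rest = 2; crotchet rest = 8; dotted crotchet = 12; crotchet rest = 8; dotted semiquaver = 3; a full sixteenth-note quintuplet (5 notes) (five quintuplet sixteenths span one quarter) = 8; crotchet rest = 8; semibreve rest = 32.
Altogether 12 + 8 + 2 + 8 + 12 + 8 + 3 + 8 + 8 + 32 = 101.
101 ÷ 12 = 8 complete bars with 5 thirty-second notes remaining.

5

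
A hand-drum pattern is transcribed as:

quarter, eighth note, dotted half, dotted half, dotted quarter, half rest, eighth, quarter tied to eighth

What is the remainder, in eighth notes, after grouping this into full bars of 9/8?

One bar of 9/8 = 9 eighth notes.
Working in eighth notes: quarter = 2; eighth note = 1; dotted half = 6; dotted half = 6; dotted quarter = 3; half rest = 4; eighth = 1; quarter tied to eighth (quarter + eighth) = 3.
Altogether 2 + 1 + 6 + 6 + 3 + 4 + 1 + 3 = 26.
26 ÷ 9 = 2 complete bars with 8 eighth notes remaining.

8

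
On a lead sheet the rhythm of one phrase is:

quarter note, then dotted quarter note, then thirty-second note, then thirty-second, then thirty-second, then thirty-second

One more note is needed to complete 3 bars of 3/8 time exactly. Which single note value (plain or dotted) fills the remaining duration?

dotted quarter note

3 bars of 3/8 = 36 thirty-second notes.
Express everything in thirty-second notes: quarter note = 8; dotted quarter note = 12; thirty-second note = 1; thirty-second = 1; thirty-second = 1; thirty-second = 1.
Adding: 8 + 12 + 1 + 1 + 1 + 1 = 24.
Remaining: 36 − 24 = 12 thirty-second notes, which is a dotted quarter note.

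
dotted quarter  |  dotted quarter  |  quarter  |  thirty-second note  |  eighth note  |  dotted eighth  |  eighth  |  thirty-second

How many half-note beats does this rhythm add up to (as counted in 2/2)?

One half-note beat = 16 thirty-second notes.
In thirty-second notes: dotted quarter = 12; dotted quarter = 12; quarter = 8; thirty-second note = 1; eighth note = 4; dotted eighth = 6; eighth = 4; thirty-second = 1.
Altogether 12 + 12 + 8 + 1 + 4 + 6 + 4 + 1 = 48.
48 ÷ 16 = 3 beats.

3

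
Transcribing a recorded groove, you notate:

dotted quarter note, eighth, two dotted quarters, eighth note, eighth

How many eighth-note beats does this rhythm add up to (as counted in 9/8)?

One eighth-note beat = 2 sixteenth notes.
Working in sixteenth notes: dotted quarter note = 6; eighth = 2; dotted quarter = 6; dotted quarter = 6; eighth note = 2; eighth = 2.
Total: 6 + 2 + 6 + 6 + 2 + 2 = 24.
24 ÷ 2 = 12 beats.

12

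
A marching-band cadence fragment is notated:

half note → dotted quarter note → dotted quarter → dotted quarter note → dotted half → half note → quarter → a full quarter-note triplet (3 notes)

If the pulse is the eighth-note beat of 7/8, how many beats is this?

One eighth-note beat = 2 sixteenth notes.
Express everything in sixteenth notes: half note = 8; dotted quarter note = 6; dotted quarter = 6; dotted quarter note = 6; dotted half = 12; half note = 8; quarter = 4; a full quarter-note triplet (3 notes) (three triplet quarters span one half) = 8.
Altogether 8 + 6 + 6 + 6 + 12 + 8 + 4 + 8 = 58.
58 ÷ 2 = 29 beats.

29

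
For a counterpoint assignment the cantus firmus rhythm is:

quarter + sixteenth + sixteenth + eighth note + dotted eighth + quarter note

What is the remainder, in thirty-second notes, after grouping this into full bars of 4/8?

14

One bar of 4/8 = 8 sixteenth notes.
Each duration in sixteenth notes: quarter = 4; sixteenth = 1; sixteenth = 1; eighth note = 2; dotted eighth = 3; quarter note = 4.
Adding: 4 + 1 + 1 + 2 + 3 + 4 = 15.
15 ÷ 8 = 1 complete bar with 7 sixteenth notes remaining = 14 thirty-second notes.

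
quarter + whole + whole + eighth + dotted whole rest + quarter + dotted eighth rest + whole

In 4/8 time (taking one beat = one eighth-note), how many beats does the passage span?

One eighth-note beat = 2 sixteenth notes.
Convert each value to sixteenth notes: quarter = 4; whole = 16; whole = 16; eighth = 2; dotted whole rest = 24; quarter = 4; dotted eighth rest = 3; whole = 16.
Altogether 4 + 16 + 16 + 2 + 24 + 4 + 3 + 16 = 85.
85 ÷ 2 = 42.5 beats.

42.5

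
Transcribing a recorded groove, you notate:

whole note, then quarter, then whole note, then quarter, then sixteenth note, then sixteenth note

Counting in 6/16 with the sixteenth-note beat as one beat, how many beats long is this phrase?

42

One sixteenth-note beat = 2 thirty-second notes.
Express everything in thirty-second notes: whole note = 32; quarter = 8; whole note = 32; quarter = 8; sixteenth note = 2; sixteenth note = 2.
Total: 32 + 8 + 32 + 8 + 2 + 2 = 84.
84 ÷ 2 = 42 beats.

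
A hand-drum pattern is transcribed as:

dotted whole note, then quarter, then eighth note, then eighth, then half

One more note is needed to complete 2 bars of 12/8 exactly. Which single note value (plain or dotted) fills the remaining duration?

2 bars of 12/8 = 24 eighth notes.
Each duration in eighth notes: dotted whole note = 12; quarter = 2; eighth note = 1; eighth = 1; half = 4.
Altogether 12 + 2 + 1 + 1 + 4 = 20.
Remaining: 24 − 20 = 4 eighth notes, which is a half note.

half note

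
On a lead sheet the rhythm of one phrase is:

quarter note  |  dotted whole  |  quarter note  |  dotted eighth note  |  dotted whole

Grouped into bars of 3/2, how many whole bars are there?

2

One bar of 3/2 = 24 sixteenth notes.
Working in sixteenth notes: quarter note = 4; dotted whole = 24; quarter note = 4; dotted eighth note = 3; dotted whole = 24.
Altogether 4 + 24 + 4 + 3 + 24 = 59.
59 ÷ 24 = 2 complete bars with 11 left over.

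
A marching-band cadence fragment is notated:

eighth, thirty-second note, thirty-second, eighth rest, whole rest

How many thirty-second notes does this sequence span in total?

Each duration in thirty-second notes: eighth = 4; thirty-second note = 1; thirty-second = 1; eighth rest = 4; whole rest = 32.
Sum: 4 + 1 + 1 + 4 + 32 = 42 thirty-second notes.

42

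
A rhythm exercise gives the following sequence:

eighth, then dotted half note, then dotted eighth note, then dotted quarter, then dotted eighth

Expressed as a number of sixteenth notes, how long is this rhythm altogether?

In sixteenth notes: eighth = 2; dotted half note = 12; dotted eighth note = 3; dotted quarter = 6; dotted eighth = 3.
Altogether 2 + 12 + 3 + 6 + 3 = 26 sixteenth notes.

26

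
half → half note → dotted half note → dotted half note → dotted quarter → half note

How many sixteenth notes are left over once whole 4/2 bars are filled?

22

One bar of 4/2 = 16 eighth notes.
Working in eighth notes: half = 4; half note = 4; dotted half note = 6; dotted half note = 6; dotted quarter = 3; half note = 4.
Sum: 4 + 4 + 6 + 6 + 3 + 4 = 27.
27 ÷ 16 = 1 complete bar with 11 eighth notes remaining = 22 sixteenth notes.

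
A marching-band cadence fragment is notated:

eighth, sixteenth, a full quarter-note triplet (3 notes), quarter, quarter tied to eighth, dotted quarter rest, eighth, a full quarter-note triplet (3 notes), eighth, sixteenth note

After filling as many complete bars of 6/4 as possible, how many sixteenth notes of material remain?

16

One bar of 6/4 = 24 sixteenth notes.
In sixteenth notes: eighth = 2; sixteenth = 1; a full quarter-note triplet (3 notes) (three triplet quarters span one half) = 8; quarter = 4; quarter tied to eighth (quarter + eighth) = 6; dotted quarter rest = 6; eighth = 2; a full quarter-note triplet (3 notes) (three triplet quarters span one half) = 8; eighth = 2; sixteenth note = 1.
Adding: 2 + 1 + 8 + 4 + 6 + 6 + 2 + 8 + 2 + 1 = 40.
40 ÷ 24 = 1 complete bar with 16 sixteenth notes remaining.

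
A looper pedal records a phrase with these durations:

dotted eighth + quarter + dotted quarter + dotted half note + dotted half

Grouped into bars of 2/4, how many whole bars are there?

One bar of 2/4 = 8 sixteenth notes.
Working in sixteenth notes: dotted eighth = 3; quarter = 4; dotted quarter = 6; dotted half note = 12; dotted half = 12.
Total: 3 + 4 + 6 + 12 + 12 = 37.
37 ÷ 8 = 4 complete bars with 5 left over.

4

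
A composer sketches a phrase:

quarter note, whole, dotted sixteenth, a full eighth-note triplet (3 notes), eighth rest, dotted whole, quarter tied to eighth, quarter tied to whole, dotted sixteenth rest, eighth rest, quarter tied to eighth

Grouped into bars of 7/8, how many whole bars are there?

6

One bar of 7/8 = 28 thirty-second notes.
Working in thirty-second notes: quarter note = 8; whole = 32; dotted sixteenth = 3; a full eighth-note triplet (3 notes) (three triplet eighths span one quarter) = 8; eighth rest = 4; dotted whole = 48; quarter tied to eighth (quarter + eighth) = 12; quarter tied to whole (quarter + whole) = 40; dotted sixteenth rest = 3; eighth rest = 4; quarter tied to eighth (quarter + eighth) = 12.
Total: 8 + 32 + 3 + 8 + 4 + 48 + 12 + 40 + 3 + 4 + 12 = 174.
174 ÷ 28 = 6 complete bars with 6 left over.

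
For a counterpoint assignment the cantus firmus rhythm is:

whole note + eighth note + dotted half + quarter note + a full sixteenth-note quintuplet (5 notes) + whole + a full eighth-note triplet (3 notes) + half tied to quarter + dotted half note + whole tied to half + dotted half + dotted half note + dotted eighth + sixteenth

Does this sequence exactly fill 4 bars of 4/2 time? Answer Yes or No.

No

One bar of 4/2 = 32 sixteenth notes, so 4 bars = 128.
Working in sixteenth notes: whole note = 16; eighth note = 2; dotted half = 12; quarter note = 4; a full sixteenth-note quintuplet (5 notes) (five quintuplet sixteenths span one quarter) = 4; whole = 16; a full eighth-note triplet (3 notes) (three triplet eighths span one quarter) = 4; half tied to quarter (half + quarter) = 12; dotted half note = 12; whole tied to half (whole + half) = 24; dotted half = 12; dotted half note = 12; dotted eighth = 3; sixteenth = 1.
Adding: 16 + 2 + 12 + 4 + 4 + 16 + 4 + 12 + 12 + 24 + 12 + 12 + 3 + 1 = 134.
134 exceeds 128, so the answer is No.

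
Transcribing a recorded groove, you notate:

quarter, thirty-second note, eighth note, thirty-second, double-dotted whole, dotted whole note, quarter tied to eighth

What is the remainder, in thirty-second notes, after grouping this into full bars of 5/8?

One bar of 5/8 = 20 thirty-second notes.
Each duration in thirty-second notes: quarter = 8; thirty-second note = 1; eighth note = 4; thirty-second = 1; double-dotted whole = 56; dotted whole note = 48; quarter tied to eighth (quarter + eighth) = 12.
Adding: 8 + 1 + 4 + 1 + 56 + 48 + 12 = 130.
130 ÷ 20 = 6 complete bars with 10 thirty-second notes remaining.

10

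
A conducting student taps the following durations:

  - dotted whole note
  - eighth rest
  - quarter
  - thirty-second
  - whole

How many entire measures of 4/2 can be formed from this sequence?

1

One bar of 4/2 = 64 thirty-second notes.
Each duration in thirty-second notes: dotted whole note = 48; eighth rest = 4; quarter = 8; thirty-second = 1; whole = 32.
Adding: 48 + 4 + 8 + 1 + 32 = 93.
93 ÷ 64 = 1 complete bar with 29 left over.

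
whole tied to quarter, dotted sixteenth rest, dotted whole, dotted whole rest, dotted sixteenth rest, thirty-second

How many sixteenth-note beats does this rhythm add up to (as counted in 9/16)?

One sixteenth-note beat = 2 thirty-second notes.
Working in thirty-second notes: whole tied to quarter (whole + quarter) = 40; dotted sixteenth rest = 3; dotted whole = 48; dotted whole rest = 48; dotted sixteenth rest = 3; thirty-second = 1.
Altogether 40 + 3 + 48 + 48 + 3 + 1 = 143.
143 ÷ 2 = 71.5 beats.

71.5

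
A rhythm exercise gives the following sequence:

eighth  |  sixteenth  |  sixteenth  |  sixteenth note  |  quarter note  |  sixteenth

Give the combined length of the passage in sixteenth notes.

Convert each value to sixteenth notes: eighth = 2; sixteenth = 1; sixteenth = 1; sixteenth note = 1; quarter note = 4; sixteenth = 1.
Altogether 2 + 1 + 1 + 1 + 4 + 1 = 10 sixteenth notes.

10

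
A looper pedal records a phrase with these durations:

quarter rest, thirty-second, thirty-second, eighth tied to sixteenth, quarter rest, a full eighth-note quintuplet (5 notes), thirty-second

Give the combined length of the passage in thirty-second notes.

Express everything in thirty-second notes: quarter rest = 8; thirty-second = 1; thirty-second = 1; eighth tied to sixteenth (eighth + sixteenth) = 6; quarter rest = 8; a full eighth-note quintuplet (5 notes) (five quintuplet eighths span one half) = 16; thirty-second = 1.
Sum: 8 + 1 + 1 + 6 + 8 + 16 + 1 = 41 thirty-second notes.

41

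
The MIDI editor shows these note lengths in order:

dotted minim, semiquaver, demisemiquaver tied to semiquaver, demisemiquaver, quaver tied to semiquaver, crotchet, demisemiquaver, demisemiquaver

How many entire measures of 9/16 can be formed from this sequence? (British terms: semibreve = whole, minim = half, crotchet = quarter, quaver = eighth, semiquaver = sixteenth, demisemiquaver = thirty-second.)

One bar of 9/16 = 18 thirty-second notes.
Convert each value to thirty-second notes: dotted minim = 24; semiquaver = 2; demisemiquaver tied to semiquaver (demisemiquaver + semiquaver) = 3; demisemiquaver = 1; quaver tied to semiquaver (quaver + semiquaver) = 6; crotchet = 8; demisemiquaver = 1; demisemiquaver = 1.
Total: 24 + 2 + 3 + 1 + 6 + 8 + 1 + 1 = 46.
46 ÷ 18 = 2 complete bars with 10 left over.

2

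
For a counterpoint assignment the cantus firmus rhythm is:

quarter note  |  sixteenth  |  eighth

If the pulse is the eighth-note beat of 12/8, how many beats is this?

3.5

One eighth-note beat = 2 sixteenth notes.
Convert each value to sixteenth notes: quarter note = 4; sixteenth = 1; eighth = 2.
Adding: 4 + 1 + 2 = 7.
7 ÷ 2 = 3.5 beats.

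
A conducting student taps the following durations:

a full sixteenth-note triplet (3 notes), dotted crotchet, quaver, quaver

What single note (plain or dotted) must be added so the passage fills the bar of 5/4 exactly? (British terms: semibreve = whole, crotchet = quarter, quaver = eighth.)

half note

The bar of 5/4 = 10 eighth notes.
Working in eighth notes: a full sixteenth-note triplet (3 notes) (three triplet sixteenths span one eighth) = 1; dotted crotchet = 3; quaver = 1; quaver = 1.
Altogether 1 + 3 + 1 + 1 = 6.
Remaining: 10 − 6 = 4 eighth notes, which is a half note.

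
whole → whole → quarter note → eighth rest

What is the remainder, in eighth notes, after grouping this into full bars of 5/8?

One bar of 5/8 = 5 eighth notes.
In eighth notes: whole = 8; whole = 8; quarter note = 2; eighth rest = 1.
Altogether 8 + 8 + 2 + 1 = 19.
19 ÷ 5 = 3 complete bars with 4 eighth notes remaining.

4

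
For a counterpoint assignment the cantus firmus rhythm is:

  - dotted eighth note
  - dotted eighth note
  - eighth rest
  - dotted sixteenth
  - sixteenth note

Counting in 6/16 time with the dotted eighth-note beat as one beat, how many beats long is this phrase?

One dotted eighth-note beat = 6 thirty-second notes.
Express everything in thirty-second notes: dotted eighth note = 6; dotted eighth note = 6; eighth rest = 4; dotted sixteenth = 3; sixteenth note = 2.
Adding: 6 + 6 + 4 + 3 + 2 = 21.
21 ÷ 6 = 3.5 beats.

3.5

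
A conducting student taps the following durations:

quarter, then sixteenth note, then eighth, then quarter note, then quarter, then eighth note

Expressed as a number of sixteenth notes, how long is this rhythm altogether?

17

Express everything in sixteenth notes: quarter = 4; sixteenth note = 1; eighth = 2; quarter note = 4; quarter = 4; eighth note = 2.
Total: 4 + 1 + 2 + 4 + 4 + 2 = 17 sixteenth notes.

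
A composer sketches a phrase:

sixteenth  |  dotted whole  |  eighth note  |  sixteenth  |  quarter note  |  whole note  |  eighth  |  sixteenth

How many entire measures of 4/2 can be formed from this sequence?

1

One bar of 4/2 = 32 sixteenth notes.
Each duration in sixteenth notes: sixteenth = 1; dotted whole = 24; eighth note = 2; sixteenth = 1; quarter note = 4; whole note = 16; eighth = 2; sixteenth = 1.
Total: 1 + 24 + 2 + 1 + 4 + 16 + 2 + 1 = 51.
51 ÷ 32 = 1 complete bar with 19 left over.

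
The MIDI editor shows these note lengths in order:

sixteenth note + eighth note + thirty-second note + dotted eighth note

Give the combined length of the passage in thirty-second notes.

Convert each value to thirty-second notes: sixteenth note = 2; eighth note = 4; thirty-second note = 1; dotted eighth note = 6.
Sum: 2 + 4 + 1 + 6 = 13 thirty-second notes.

13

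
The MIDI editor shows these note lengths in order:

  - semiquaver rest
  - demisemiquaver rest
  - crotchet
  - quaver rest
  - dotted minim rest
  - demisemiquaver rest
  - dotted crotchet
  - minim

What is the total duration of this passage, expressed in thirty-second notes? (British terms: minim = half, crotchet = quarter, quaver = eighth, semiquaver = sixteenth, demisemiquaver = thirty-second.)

Each duration in thirty-second notes: semiquaver rest = 2; demisemiquaver rest = 1; crotchet = 8; quaver rest = 4; dotted minim rest = 24; demisemiquaver rest = 1; dotted crotchet = 12; minim = 16.
Total: 2 + 1 + 8 + 4 + 24 + 1 + 12 + 16 = 68 thirty-second notes.

68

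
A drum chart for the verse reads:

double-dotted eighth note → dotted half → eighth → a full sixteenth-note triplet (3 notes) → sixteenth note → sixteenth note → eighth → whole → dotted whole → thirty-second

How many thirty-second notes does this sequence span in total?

Each duration in thirty-second notes: double-dotted eighth note = 7; dotted half = 24; eighth = 4; a full sixteenth-note triplet (3 notes) (three triplet sixteenths span one eighth) = 4; sixteenth note = 2; sixteenth note = 2; eighth = 4; whole = 32; dotted whole = 48; thirty-second = 1.
Sum: 7 + 24 + 4 + 4 + 2 + 2 + 4 + 32 + 48 + 1 = 128 thirty-second notes.

128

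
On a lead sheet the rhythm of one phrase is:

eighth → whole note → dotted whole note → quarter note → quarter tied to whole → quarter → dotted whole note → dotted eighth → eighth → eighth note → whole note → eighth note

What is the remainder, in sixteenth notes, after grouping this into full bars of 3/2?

One bar of 3/2 = 24 sixteenth notes.
Express everything in sixteenth notes: eighth = 2; whole note = 16; dotted whole note = 24; quarter note = 4; quarter tied to whole (quarter + whole) = 20; quarter = 4; dotted whole note = 24; dotted eighth = 3; eighth = 2; eighth note = 2; whole note = 16; eighth note = 2.
Total: 2 + 16 + 24 + 4 + 20 + 4 + 24 + 3 + 2 + 2 + 16 + 2 = 119.
119 ÷ 24 = 4 complete bars with 23 sixteenth notes remaining.

23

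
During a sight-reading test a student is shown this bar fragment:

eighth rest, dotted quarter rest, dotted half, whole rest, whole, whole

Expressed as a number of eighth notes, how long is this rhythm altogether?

Working in eighth notes: eighth rest = 1; dotted quarter rest = 3; dotted half = 6; whole rest = 8; whole = 8; whole = 8.
Total: 1 + 3 + 6 + 8 + 8 + 8 = 34 eighth notes.

34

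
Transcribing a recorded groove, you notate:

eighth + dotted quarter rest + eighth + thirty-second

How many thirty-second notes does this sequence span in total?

21

Each duration in thirty-second notes: eighth = 4; dotted quarter rest = 12; eighth = 4; thirty-second = 1.
Altogether 4 + 12 + 4 + 1 = 21 thirty-second notes.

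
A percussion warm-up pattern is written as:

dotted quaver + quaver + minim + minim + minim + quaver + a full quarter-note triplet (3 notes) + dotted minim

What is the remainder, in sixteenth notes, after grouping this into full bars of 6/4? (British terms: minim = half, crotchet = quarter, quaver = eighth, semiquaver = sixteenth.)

3

One bar of 6/4 = 24 sixteenth notes.
Working in sixteenth notes: dotted quaver = 3; quaver = 2; minim = 8; minim = 8; minim = 8; quaver = 2; a full quarter-note triplet (3 notes) (three triplet quarters span one half) = 8; dotted minim = 12.
Adding: 3 + 2 + 8 + 8 + 8 + 2 + 8 + 12 = 51.
51 ÷ 24 = 2 complete bars with 3 sixteenth notes remaining.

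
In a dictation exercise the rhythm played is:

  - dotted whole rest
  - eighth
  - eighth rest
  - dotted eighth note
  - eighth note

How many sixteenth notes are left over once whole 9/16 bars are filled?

6

One bar of 9/16 = 9 sixteenth notes.
In sixteenth notes: dotted whole rest = 24; eighth = 2; eighth rest = 2; dotted eighth note = 3; eighth note = 2.
Sum: 24 + 2 + 2 + 3 + 2 = 33.
33 ÷ 9 = 3 complete bars with 6 sixteenth notes remaining.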